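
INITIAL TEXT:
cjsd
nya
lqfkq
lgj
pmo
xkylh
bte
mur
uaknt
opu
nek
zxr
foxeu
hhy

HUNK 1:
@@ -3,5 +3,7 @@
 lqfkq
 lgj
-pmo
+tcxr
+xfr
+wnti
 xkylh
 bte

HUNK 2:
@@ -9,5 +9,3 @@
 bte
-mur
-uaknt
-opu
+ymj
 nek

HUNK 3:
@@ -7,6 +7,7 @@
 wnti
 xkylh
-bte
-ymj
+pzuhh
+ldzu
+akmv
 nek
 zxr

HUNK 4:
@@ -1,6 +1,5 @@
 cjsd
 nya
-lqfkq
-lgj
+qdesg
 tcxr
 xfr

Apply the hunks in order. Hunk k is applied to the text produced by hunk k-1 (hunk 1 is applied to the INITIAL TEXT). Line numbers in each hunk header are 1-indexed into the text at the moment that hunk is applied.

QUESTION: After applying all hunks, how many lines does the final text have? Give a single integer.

Answer: 14

Derivation:
Hunk 1: at line 3 remove [pmo] add [tcxr,xfr,wnti] -> 16 lines: cjsd nya lqfkq lgj tcxr xfr wnti xkylh bte mur uaknt opu nek zxr foxeu hhy
Hunk 2: at line 9 remove [mur,uaknt,opu] add [ymj] -> 14 lines: cjsd nya lqfkq lgj tcxr xfr wnti xkylh bte ymj nek zxr foxeu hhy
Hunk 3: at line 7 remove [bte,ymj] add [pzuhh,ldzu,akmv] -> 15 lines: cjsd nya lqfkq lgj tcxr xfr wnti xkylh pzuhh ldzu akmv nek zxr foxeu hhy
Hunk 4: at line 1 remove [lqfkq,lgj] add [qdesg] -> 14 lines: cjsd nya qdesg tcxr xfr wnti xkylh pzuhh ldzu akmv nek zxr foxeu hhy
Final line count: 14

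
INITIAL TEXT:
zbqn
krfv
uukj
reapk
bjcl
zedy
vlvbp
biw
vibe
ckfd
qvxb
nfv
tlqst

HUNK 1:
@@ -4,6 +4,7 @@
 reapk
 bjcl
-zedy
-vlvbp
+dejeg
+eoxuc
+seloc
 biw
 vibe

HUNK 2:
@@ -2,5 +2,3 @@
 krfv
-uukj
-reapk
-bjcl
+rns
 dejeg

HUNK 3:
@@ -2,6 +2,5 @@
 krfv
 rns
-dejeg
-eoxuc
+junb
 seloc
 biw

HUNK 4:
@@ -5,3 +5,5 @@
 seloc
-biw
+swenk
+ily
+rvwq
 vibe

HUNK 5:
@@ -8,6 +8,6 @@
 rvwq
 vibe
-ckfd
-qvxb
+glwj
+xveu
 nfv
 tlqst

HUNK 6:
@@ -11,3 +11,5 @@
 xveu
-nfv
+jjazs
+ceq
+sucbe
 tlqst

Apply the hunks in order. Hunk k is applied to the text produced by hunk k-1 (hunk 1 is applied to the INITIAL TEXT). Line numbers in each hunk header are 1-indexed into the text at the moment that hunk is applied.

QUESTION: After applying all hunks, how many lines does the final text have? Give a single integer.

Answer: 15

Derivation:
Hunk 1: at line 4 remove [zedy,vlvbp] add [dejeg,eoxuc,seloc] -> 14 lines: zbqn krfv uukj reapk bjcl dejeg eoxuc seloc biw vibe ckfd qvxb nfv tlqst
Hunk 2: at line 2 remove [uukj,reapk,bjcl] add [rns] -> 12 lines: zbqn krfv rns dejeg eoxuc seloc biw vibe ckfd qvxb nfv tlqst
Hunk 3: at line 2 remove [dejeg,eoxuc] add [junb] -> 11 lines: zbqn krfv rns junb seloc biw vibe ckfd qvxb nfv tlqst
Hunk 4: at line 5 remove [biw] add [swenk,ily,rvwq] -> 13 lines: zbqn krfv rns junb seloc swenk ily rvwq vibe ckfd qvxb nfv tlqst
Hunk 5: at line 8 remove [ckfd,qvxb] add [glwj,xveu] -> 13 lines: zbqn krfv rns junb seloc swenk ily rvwq vibe glwj xveu nfv tlqst
Hunk 6: at line 11 remove [nfv] add [jjazs,ceq,sucbe] -> 15 lines: zbqn krfv rns junb seloc swenk ily rvwq vibe glwj xveu jjazs ceq sucbe tlqst
Final line count: 15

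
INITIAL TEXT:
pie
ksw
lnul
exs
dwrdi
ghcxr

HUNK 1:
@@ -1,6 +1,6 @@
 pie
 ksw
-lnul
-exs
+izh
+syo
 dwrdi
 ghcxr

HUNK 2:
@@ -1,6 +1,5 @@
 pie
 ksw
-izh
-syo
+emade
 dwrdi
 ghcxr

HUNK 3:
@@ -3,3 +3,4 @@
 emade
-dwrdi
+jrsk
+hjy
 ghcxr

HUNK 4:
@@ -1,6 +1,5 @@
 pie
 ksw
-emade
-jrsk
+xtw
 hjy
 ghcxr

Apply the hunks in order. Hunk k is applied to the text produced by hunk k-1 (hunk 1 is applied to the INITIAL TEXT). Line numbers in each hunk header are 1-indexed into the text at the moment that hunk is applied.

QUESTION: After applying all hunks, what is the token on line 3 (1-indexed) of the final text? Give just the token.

Answer: xtw

Derivation:
Hunk 1: at line 1 remove [lnul,exs] add [izh,syo] -> 6 lines: pie ksw izh syo dwrdi ghcxr
Hunk 2: at line 1 remove [izh,syo] add [emade] -> 5 lines: pie ksw emade dwrdi ghcxr
Hunk 3: at line 3 remove [dwrdi] add [jrsk,hjy] -> 6 lines: pie ksw emade jrsk hjy ghcxr
Hunk 4: at line 1 remove [emade,jrsk] add [xtw] -> 5 lines: pie ksw xtw hjy ghcxr
Final line 3: xtw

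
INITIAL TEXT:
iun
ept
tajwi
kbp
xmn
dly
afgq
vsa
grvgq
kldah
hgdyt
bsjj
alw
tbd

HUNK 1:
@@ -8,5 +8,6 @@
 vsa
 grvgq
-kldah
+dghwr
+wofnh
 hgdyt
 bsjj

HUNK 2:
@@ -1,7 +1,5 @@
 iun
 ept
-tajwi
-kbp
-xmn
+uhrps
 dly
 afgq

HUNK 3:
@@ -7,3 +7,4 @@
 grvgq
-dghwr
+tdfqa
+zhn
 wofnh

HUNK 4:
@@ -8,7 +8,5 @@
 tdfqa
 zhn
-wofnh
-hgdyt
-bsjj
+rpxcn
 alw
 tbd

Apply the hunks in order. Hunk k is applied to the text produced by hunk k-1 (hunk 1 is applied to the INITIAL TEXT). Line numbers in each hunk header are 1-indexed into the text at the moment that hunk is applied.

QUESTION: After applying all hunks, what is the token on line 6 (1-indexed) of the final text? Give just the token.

Hunk 1: at line 8 remove [kldah] add [dghwr,wofnh] -> 15 lines: iun ept tajwi kbp xmn dly afgq vsa grvgq dghwr wofnh hgdyt bsjj alw tbd
Hunk 2: at line 1 remove [tajwi,kbp,xmn] add [uhrps] -> 13 lines: iun ept uhrps dly afgq vsa grvgq dghwr wofnh hgdyt bsjj alw tbd
Hunk 3: at line 7 remove [dghwr] add [tdfqa,zhn] -> 14 lines: iun ept uhrps dly afgq vsa grvgq tdfqa zhn wofnh hgdyt bsjj alw tbd
Hunk 4: at line 8 remove [wofnh,hgdyt,bsjj] add [rpxcn] -> 12 lines: iun ept uhrps dly afgq vsa grvgq tdfqa zhn rpxcn alw tbd
Final line 6: vsa

Answer: vsa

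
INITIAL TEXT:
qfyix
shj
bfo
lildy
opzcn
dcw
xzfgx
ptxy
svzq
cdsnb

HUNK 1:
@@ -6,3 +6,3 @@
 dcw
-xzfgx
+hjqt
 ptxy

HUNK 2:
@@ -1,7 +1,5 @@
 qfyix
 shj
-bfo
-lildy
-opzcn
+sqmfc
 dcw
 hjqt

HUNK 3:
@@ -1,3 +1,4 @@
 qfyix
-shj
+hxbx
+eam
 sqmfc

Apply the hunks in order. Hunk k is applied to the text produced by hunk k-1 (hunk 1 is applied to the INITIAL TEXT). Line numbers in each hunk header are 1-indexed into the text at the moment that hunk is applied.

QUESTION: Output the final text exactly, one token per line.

Answer: qfyix
hxbx
eam
sqmfc
dcw
hjqt
ptxy
svzq
cdsnb

Derivation:
Hunk 1: at line 6 remove [xzfgx] add [hjqt] -> 10 lines: qfyix shj bfo lildy opzcn dcw hjqt ptxy svzq cdsnb
Hunk 2: at line 1 remove [bfo,lildy,opzcn] add [sqmfc] -> 8 lines: qfyix shj sqmfc dcw hjqt ptxy svzq cdsnb
Hunk 3: at line 1 remove [shj] add [hxbx,eam] -> 9 lines: qfyix hxbx eam sqmfc dcw hjqt ptxy svzq cdsnb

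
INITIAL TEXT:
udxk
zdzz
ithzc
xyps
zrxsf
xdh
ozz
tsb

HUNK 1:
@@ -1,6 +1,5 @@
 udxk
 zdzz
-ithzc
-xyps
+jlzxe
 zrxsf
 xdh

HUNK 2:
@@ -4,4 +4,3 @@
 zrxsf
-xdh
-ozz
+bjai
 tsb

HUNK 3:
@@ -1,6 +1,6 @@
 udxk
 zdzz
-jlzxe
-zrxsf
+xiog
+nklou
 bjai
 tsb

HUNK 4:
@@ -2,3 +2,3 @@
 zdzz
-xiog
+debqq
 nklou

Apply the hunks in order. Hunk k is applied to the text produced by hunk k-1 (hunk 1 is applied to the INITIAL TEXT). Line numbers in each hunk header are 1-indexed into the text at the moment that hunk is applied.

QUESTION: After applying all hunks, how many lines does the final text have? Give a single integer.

Hunk 1: at line 1 remove [ithzc,xyps] add [jlzxe] -> 7 lines: udxk zdzz jlzxe zrxsf xdh ozz tsb
Hunk 2: at line 4 remove [xdh,ozz] add [bjai] -> 6 lines: udxk zdzz jlzxe zrxsf bjai tsb
Hunk 3: at line 1 remove [jlzxe,zrxsf] add [xiog,nklou] -> 6 lines: udxk zdzz xiog nklou bjai tsb
Hunk 4: at line 2 remove [xiog] add [debqq] -> 6 lines: udxk zdzz debqq nklou bjai tsb
Final line count: 6

Answer: 6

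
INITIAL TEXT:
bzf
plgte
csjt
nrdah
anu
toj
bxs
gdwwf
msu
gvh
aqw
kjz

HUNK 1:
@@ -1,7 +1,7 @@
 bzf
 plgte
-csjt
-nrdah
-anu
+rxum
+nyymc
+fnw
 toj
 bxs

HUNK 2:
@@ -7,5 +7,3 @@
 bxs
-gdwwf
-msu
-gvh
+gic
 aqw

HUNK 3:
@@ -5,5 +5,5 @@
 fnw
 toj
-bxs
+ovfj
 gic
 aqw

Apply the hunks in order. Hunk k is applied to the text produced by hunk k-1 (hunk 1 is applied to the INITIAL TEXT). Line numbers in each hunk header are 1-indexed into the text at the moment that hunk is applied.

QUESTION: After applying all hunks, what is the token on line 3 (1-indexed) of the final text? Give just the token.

Hunk 1: at line 1 remove [csjt,nrdah,anu] add [rxum,nyymc,fnw] -> 12 lines: bzf plgte rxum nyymc fnw toj bxs gdwwf msu gvh aqw kjz
Hunk 2: at line 7 remove [gdwwf,msu,gvh] add [gic] -> 10 lines: bzf plgte rxum nyymc fnw toj bxs gic aqw kjz
Hunk 3: at line 5 remove [bxs] add [ovfj] -> 10 lines: bzf plgte rxum nyymc fnw toj ovfj gic aqw kjz
Final line 3: rxum

Answer: rxum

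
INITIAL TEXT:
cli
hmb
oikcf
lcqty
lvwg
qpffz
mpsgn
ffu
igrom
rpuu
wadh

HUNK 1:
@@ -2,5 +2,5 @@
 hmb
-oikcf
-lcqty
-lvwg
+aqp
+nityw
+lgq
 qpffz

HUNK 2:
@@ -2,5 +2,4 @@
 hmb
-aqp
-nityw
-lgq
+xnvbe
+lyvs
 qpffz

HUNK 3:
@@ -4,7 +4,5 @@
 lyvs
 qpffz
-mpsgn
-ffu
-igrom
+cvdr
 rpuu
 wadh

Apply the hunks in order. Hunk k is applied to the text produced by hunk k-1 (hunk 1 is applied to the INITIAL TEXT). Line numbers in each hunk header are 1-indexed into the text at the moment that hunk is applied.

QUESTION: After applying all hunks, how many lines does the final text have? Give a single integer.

Hunk 1: at line 2 remove [oikcf,lcqty,lvwg] add [aqp,nityw,lgq] -> 11 lines: cli hmb aqp nityw lgq qpffz mpsgn ffu igrom rpuu wadh
Hunk 2: at line 2 remove [aqp,nityw,lgq] add [xnvbe,lyvs] -> 10 lines: cli hmb xnvbe lyvs qpffz mpsgn ffu igrom rpuu wadh
Hunk 3: at line 4 remove [mpsgn,ffu,igrom] add [cvdr] -> 8 lines: cli hmb xnvbe lyvs qpffz cvdr rpuu wadh
Final line count: 8

Answer: 8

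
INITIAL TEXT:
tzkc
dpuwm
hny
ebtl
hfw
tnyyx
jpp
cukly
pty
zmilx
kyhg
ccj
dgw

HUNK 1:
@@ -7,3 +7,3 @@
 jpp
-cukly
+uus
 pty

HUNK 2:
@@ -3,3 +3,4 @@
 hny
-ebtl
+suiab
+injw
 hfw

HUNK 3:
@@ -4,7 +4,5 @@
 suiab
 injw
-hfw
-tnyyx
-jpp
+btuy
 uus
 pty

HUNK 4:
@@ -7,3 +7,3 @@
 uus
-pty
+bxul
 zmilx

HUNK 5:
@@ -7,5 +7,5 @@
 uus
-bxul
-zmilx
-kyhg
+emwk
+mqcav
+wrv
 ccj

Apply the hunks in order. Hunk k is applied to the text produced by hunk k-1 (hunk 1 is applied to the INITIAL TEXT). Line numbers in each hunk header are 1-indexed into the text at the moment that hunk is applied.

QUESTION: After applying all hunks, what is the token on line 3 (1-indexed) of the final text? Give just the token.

Hunk 1: at line 7 remove [cukly] add [uus] -> 13 lines: tzkc dpuwm hny ebtl hfw tnyyx jpp uus pty zmilx kyhg ccj dgw
Hunk 2: at line 3 remove [ebtl] add [suiab,injw] -> 14 lines: tzkc dpuwm hny suiab injw hfw tnyyx jpp uus pty zmilx kyhg ccj dgw
Hunk 3: at line 4 remove [hfw,tnyyx,jpp] add [btuy] -> 12 lines: tzkc dpuwm hny suiab injw btuy uus pty zmilx kyhg ccj dgw
Hunk 4: at line 7 remove [pty] add [bxul] -> 12 lines: tzkc dpuwm hny suiab injw btuy uus bxul zmilx kyhg ccj dgw
Hunk 5: at line 7 remove [bxul,zmilx,kyhg] add [emwk,mqcav,wrv] -> 12 lines: tzkc dpuwm hny suiab injw btuy uus emwk mqcav wrv ccj dgw
Final line 3: hny

Answer: hny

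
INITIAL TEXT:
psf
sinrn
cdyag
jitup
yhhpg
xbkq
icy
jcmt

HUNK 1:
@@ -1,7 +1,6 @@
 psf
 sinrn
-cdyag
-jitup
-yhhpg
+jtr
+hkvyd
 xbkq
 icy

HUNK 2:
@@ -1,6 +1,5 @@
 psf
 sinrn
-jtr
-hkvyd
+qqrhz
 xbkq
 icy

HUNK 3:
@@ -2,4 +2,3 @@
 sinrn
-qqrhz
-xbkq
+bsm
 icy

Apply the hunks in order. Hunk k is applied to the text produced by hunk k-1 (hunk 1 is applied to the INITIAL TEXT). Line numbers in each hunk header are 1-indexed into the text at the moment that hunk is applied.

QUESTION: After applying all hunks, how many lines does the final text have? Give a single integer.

Answer: 5

Derivation:
Hunk 1: at line 1 remove [cdyag,jitup,yhhpg] add [jtr,hkvyd] -> 7 lines: psf sinrn jtr hkvyd xbkq icy jcmt
Hunk 2: at line 1 remove [jtr,hkvyd] add [qqrhz] -> 6 lines: psf sinrn qqrhz xbkq icy jcmt
Hunk 3: at line 2 remove [qqrhz,xbkq] add [bsm] -> 5 lines: psf sinrn bsm icy jcmt
Final line count: 5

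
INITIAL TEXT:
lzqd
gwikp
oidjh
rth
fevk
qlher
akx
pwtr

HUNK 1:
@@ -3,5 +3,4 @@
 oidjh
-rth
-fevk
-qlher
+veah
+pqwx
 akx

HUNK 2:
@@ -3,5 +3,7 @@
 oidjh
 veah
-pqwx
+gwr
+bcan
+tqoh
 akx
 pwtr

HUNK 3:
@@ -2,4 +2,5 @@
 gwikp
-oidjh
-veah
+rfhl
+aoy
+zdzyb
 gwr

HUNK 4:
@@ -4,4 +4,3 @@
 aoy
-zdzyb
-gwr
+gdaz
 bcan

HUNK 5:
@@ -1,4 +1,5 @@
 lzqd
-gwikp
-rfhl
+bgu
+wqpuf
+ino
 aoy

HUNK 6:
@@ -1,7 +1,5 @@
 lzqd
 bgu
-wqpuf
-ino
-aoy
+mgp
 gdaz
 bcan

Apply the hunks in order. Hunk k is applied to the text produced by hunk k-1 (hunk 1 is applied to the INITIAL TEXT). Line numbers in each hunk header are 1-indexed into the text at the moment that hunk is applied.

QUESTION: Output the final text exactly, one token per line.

Hunk 1: at line 3 remove [rth,fevk,qlher] add [veah,pqwx] -> 7 lines: lzqd gwikp oidjh veah pqwx akx pwtr
Hunk 2: at line 3 remove [pqwx] add [gwr,bcan,tqoh] -> 9 lines: lzqd gwikp oidjh veah gwr bcan tqoh akx pwtr
Hunk 3: at line 2 remove [oidjh,veah] add [rfhl,aoy,zdzyb] -> 10 lines: lzqd gwikp rfhl aoy zdzyb gwr bcan tqoh akx pwtr
Hunk 4: at line 4 remove [zdzyb,gwr] add [gdaz] -> 9 lines: lzqd gwikp rfhl aoy gdaz bcan tqoh akx pwtr
Hunk 5: at line 1 remove [gwikp,rfhl] add [bgu,wqpuf,ino] -> 10 lines: lzqd bgu wqpuf ino aoy gdaz bcan tqoh akx pwtr
Hunk 6: at line 1 remove [wqpuf,ino,aoy] add [mgp] -> 8 lines: lzqd bgu mgp gdaz bcan tqoh akx pwtr

Answer: lzqd
bgu
mgp
gdaz
bcan
tqoh
akx
pwtr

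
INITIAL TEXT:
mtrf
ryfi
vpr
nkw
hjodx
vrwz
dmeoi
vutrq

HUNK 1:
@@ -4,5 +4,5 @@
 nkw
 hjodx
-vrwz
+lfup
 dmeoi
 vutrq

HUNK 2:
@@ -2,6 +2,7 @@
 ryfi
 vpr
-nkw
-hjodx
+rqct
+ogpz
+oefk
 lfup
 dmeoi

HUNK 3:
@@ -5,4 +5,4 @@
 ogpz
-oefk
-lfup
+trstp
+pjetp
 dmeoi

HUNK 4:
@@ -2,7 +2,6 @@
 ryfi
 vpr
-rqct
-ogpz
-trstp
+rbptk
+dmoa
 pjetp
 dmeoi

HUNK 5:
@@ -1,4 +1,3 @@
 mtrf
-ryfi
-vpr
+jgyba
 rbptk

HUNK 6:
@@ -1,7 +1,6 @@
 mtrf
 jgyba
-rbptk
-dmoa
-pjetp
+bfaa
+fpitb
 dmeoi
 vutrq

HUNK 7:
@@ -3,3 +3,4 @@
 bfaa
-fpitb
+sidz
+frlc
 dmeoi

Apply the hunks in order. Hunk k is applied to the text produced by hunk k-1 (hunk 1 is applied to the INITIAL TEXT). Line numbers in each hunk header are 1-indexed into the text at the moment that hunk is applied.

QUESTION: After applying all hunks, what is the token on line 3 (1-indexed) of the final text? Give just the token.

Answer: bfaa

Derivation:
Hunk 1: at line 4 remove [vrwz] add [lfup] -> 8 lines: mtrf ryfi vpr nkw hjodx lfup dmeoi vutrq
Hunk 2: at line 2 remove [nkw,hjodx] add [rqct,ogpz,oefk] -> 9 lines: mtrf ryfi vpr rqct ogpz oefk lfup dmeoi vutrq
Hunk 3: at line 5 remove [oefk,lfup] add [trstp,pjetp] -> 9 lines: mtrf ryfi vpr rqct ogpz trstp pjetp dmeoi vutrq
Hunk 4: at line 2 remove [rqct,ogpz,trstp] add [rbptk,dmoa] -> 8 lines: mtrf ryfi vpr rbptk dmoa pjetp dmeoi vutrq
Hunk 5: at line 1 remove [ryfi,vpr] add [jgyba] -> 7 lines: mtrf jgyba rbptk dmoa pjetp dmeoi vutrq
Hunk 6: at line 1 remove [rbptk,dmoa,pjetp] add [bfaa,fpitb] -> 6 lines: mtrf jgyba bfaa fpitb dmeoi vutrq
Hunk 7: at line 3 remove [fpitb] add [sidz,frlc] -> 7 lines: mtrf jgyba bfaa sidz frlc dmeoi vutrq
Final line 3: bfaa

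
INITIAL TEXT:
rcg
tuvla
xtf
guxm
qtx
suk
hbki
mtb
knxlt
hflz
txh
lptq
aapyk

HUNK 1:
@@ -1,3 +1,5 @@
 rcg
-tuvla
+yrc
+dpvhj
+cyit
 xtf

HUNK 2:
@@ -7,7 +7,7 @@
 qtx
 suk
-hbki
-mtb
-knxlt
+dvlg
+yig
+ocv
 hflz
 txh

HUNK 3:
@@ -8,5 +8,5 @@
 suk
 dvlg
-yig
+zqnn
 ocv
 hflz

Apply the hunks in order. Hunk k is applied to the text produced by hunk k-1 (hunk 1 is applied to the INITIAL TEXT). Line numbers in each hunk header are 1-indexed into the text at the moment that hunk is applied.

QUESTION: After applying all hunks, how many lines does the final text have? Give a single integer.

Hunk 1: at line 1 remove [tuvla] add [yrc,dpvhj,cyit] -> 15 lines: rcg yrc dpvhj cyit xtf guxm qtx suk hbki mtb knxlt hflz txh lptq aapyk
Hunk 2: at line 7 remove [hbki,mtb,knxlt] add [dvlg,yig,ocv] -> 15 lines: rcg yrc dpvhj cyit xtf guxm qtx suk dvlg yig ocv hflz txh lptq aapyk
Hunk 3: at line 8 remove [yig] add [zqnn] -> 15 lines: rcg yrc dpvhj cyit xtf guxm qtx suk dvlg zqnn ocv hflz txh lptq aapyk
Final line count: 15

Answer: 15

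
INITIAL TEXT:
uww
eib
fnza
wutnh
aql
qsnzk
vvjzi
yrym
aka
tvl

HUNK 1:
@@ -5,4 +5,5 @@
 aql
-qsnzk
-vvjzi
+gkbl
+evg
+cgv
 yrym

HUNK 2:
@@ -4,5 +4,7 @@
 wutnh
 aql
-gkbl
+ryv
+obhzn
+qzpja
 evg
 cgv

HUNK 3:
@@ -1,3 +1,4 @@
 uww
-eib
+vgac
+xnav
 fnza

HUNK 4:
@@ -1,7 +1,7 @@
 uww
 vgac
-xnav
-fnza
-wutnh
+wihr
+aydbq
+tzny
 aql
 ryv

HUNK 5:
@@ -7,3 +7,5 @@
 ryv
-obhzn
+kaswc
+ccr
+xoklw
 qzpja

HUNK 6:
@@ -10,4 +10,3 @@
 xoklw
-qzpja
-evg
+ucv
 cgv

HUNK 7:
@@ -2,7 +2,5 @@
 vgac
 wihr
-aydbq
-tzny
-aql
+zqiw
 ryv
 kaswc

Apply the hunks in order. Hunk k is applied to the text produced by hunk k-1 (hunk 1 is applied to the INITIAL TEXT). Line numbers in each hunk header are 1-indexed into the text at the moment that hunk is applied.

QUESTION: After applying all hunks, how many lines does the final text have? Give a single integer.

Answer: 13

Derivation:
Hunk 1: at line 5 remove [qsnzk,vvjzi] add [gkbl,evg,cgv] -> 11 lines: uww eib fnza wutnh aql gkbl evg cgv yrym aka tvl
Hunk 2: at line 4 remove [gkbl] add [ryv,obhzn,qzpja] -> 13 lines: uww eib fnza wutnh aql ryv obhzn qzpja evg cgv yrym aka tvl
Hunk 3: at line 1 remove [eib] add [vgac,xnav] -> 14 lines: uww vgac xnav fnza wutnh aql ryv obhzn qzpja evg cgv yrym aka tvl
Hunk 4: at line 1 remove [xnav,fnza,wutnh] add [wihr,aydbq,tzny] -> 14 lines: uww vgac wihr aydbq tzny aql ryv obhzn qzpja evg cgv yrym aka tvl
Hunk 5: at line 7 remove [obhzn] add [kaswc,ccr,xoklw] -> 16 lines: uww vgac wihr aydbq tzny aql ryv kaswc ccr xoklw qzpja evg cgv yrym aka tvl
Hunk 6: at line 10 remove [qzpja,evg] add [ucv] -> 15 lines: uww vgac wihr aydbq tzny aql ryv kaswc ccr xoklw ucv cgv yrym aka tvl
Hunk 7: at line 2 remove [aydbq,tzny,aql] add [zqiw] -> 13 lines: uww vgac wihr zqiw ryv kaswc ccr xoklw ucv cgv yrym aka tvl
Final line count: 13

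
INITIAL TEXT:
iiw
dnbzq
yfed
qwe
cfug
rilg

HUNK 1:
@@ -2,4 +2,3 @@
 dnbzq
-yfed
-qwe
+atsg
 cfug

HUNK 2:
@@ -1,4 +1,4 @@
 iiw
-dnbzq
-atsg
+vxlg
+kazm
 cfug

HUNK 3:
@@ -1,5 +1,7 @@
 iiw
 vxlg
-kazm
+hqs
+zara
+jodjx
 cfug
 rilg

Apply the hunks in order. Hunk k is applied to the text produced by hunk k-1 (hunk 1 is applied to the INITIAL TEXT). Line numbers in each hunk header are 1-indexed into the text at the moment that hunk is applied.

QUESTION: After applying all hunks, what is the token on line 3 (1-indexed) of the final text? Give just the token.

Hunk 1: at line 2 remove [yfed,qwe] add [atsg] -> 5 lines: iiw dnbzq atsg cfug rilg
Hunk 2: at line 1 remove [dnbzq,atsg] add [vxlg,kazm] -> 5 lines: iiw vxlg kazm cfug rilg
Hunk 3: at line 1 remove [kazm] add [hqs,zara,jodjx] -> 7 lines: iiw vxlg hqs zara jodjx cfug rilg
Final line 3: hqs

Answer: hqs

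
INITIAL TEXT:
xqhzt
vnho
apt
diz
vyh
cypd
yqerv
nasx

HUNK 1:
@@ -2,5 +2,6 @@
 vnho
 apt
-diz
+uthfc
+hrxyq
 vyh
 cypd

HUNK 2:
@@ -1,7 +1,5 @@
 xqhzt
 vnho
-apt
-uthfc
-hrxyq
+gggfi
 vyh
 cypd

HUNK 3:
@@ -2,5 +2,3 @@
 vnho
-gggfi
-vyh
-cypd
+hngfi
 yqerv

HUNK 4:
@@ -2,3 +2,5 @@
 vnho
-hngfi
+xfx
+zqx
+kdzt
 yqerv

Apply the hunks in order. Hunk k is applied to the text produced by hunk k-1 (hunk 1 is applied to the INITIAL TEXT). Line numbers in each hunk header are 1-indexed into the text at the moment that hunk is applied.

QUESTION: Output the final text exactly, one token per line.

Hunk 1: at line 2 remove [diz] add [uthfc,hrxyq] -> 9 lines: xqhzt vnho apt uthfc hrxyq vyh cypd yqerv nasx
Hunk 2: at line 1 remove [apt,uthfc,hrxyq] add [gggfi] -> 7 lines: xqhzt vnho gggfi vyh cypd yqerv nasx
Hunk 3: at line 2 remove [gggfi,vyh,cypd] add [hngfi] -> 5 lines: xqhzt vnho hngfi yqerv nasx
Hunk 4: at line 2 remove [hngfi] add [xfx,zqx,kdzt] -> 7 lines: xqhzt vnho xfx zqx kdzt yqerv nasx

Answer: xqhzt
vnho
xfx
zqx
kdzt
yqerv
nasx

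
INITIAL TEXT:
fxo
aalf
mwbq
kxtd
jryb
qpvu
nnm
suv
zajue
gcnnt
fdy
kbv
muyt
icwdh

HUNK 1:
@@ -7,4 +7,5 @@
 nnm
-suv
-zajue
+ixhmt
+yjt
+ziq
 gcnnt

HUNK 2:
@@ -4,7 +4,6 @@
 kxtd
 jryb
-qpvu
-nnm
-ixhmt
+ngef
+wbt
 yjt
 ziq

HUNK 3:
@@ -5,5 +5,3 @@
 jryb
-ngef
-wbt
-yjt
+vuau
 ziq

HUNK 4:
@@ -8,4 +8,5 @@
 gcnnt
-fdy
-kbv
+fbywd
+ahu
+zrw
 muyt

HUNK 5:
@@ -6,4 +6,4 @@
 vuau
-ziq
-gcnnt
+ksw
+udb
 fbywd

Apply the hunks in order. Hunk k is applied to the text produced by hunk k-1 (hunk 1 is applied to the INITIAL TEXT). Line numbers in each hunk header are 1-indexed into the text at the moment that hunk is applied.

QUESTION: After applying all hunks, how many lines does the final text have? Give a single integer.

Hunk 1: at line 7 remove [suv,zajue] add [ixhmt,yjt,ziq] -> 15 lines: fxo aalf mwbq kxtd jryb qpvu nnm ixhmt yjt ziq gcnnt fdy kbv muyt icwdh
Hunk 2: at line 4 remove [qpvu,nnm,ixhmt] add [ngef,wbt] -> 14 lines: fxo aalf mwbq kxtd jryb ngef wbt yjt ziq gcnnt fdy kbv muyt icwdh
Hunk 3: at line 5 remove [ngef,wbt,yjt] add [vuau] -> 12 lines: fxo aalf mwbq kxtd jryb vuau ziq gcnnt fdy kbv muyt icwdh
Hunk 4: at line 8 remove [fdy,kbv] add [fbywd,ahu,zrw] -> 13 lines: fxo aalf mwbq kxtd jryb vuau ziq gcnnt fbywd ahu zrw muyt icwdh
Hunk 5: at line 6 remove [ziq,gcnnt] add [ksw,udb] -> 13 lines: fxo aalf mwbq kxtd jryb vuau ksw udb fbywd ahu zrw muyt icwdh
Final line count: 13

Answer: 13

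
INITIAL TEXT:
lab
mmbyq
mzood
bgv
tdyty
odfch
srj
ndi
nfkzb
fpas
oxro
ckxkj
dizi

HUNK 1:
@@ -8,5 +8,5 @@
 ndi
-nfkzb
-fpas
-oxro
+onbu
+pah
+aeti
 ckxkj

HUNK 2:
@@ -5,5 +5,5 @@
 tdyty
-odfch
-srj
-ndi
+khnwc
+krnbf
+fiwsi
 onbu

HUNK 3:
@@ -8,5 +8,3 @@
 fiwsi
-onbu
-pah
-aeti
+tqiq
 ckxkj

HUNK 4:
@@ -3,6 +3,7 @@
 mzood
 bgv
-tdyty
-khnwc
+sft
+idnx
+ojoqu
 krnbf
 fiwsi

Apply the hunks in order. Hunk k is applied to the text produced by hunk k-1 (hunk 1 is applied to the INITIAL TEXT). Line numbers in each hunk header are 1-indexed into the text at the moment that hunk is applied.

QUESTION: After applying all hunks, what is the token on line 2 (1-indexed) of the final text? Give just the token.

Answer: mmbyq

Derivation:
Hunk 1: at line 8 remove [nfkzb,fpas,oxro] add [onbu,pah,aeti] -> 13 lines: lab mmbyq mzood bgv tdyty odfch srj ndi onbu pah aeti ckxkj dizi
Hunk 2: at line 5 remove [odfch,srj,ndi] add [khnwc,krnbf,fiwsi] -> 13 lines: lab mmbyq mzood bgv tdyty khnwc krnbf fiwsi onbu pah aeti ckxkj dizi
Hunk 3: at line 8 remove [onbu,pah,aeti] add [tqiq] -> 11 lines: lab mmbyq mzood bgv tdyty khnwc krnbf fiwsi tqiq ckxkj dizi
Hunk 4: at line 3 remove [tdyty,khnwc] add [sft,idnx,ojoqu] -> 12 lines: lab mmbyq mzood bgv sft idnx ojoqu krnbf fiwsi tqiq ckxkj dizi
Final line 2: mmbyq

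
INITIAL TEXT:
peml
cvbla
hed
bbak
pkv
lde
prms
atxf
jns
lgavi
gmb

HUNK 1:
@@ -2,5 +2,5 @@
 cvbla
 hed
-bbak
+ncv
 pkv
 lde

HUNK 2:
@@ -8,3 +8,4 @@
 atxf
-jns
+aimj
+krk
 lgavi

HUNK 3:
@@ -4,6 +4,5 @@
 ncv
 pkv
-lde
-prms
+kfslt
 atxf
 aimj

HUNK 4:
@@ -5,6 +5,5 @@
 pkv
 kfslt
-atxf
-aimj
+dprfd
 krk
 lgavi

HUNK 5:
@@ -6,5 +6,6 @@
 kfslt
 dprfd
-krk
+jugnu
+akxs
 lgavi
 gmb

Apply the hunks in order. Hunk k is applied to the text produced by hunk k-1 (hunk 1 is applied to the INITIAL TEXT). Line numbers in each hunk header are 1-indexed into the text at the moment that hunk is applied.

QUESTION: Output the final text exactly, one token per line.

Answer: peml
cvbla
hed
ncv
pkv
kfslt
dprfd
jugnu
akxs
lgavi
gmb

Derivation:
Hunk 1: at line 2 remove [bbak] add [ncv] -> 11 lines: peml cvbla hed ncv pkv lde prms atxf jns lgavi gmb
Hunk 2: at line 8 remove [jns] add [aimj,krk] -> 12 lines: peml cvbla hed ncv pkv lde prms atxf aimj krk lgavi gmb
Hunk 3: at line 4 remove [lde,prms] add [kfslt] -> 11 lines: peml cvbla hed ncv pkv kfslt atxf aimj krk lgavi gmb
Hunk 4: at line 5 remove [atxf,aimj] add [dprfd] -> 10 lines: peml cvbla hed ncv pkv kfslt dprfd krk lgavi gmb
Hunk 5: at line 6 remove [krk] add [jugnu,akxs] -> 11 lines: peml cvbla hed ncv pkv kfslt dprfd jugnu akxs lgavi gmb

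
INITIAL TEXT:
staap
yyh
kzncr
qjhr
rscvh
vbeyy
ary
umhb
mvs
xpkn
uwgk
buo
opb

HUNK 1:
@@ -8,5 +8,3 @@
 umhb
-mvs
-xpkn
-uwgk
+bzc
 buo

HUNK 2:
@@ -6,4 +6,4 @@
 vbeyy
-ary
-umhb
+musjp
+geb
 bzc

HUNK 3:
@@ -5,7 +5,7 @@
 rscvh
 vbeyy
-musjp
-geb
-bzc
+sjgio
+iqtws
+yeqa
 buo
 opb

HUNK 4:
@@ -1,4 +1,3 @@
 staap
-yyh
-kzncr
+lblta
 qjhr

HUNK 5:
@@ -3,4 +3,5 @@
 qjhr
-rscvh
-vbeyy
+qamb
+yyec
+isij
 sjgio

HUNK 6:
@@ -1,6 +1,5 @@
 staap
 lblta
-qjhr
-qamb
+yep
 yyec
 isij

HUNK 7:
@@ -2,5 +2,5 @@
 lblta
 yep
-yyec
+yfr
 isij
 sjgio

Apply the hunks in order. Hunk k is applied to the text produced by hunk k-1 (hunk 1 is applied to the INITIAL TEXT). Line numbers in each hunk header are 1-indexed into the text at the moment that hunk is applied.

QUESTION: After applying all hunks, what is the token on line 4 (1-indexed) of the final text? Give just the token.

Answer: yfr

Derivation:
Hunk 1: at line 8 remove [mvs,xpkn,uwgk] add [bzc] -> 11 lines: staap yyh kzncr qjhr rscvh vbeyy ary umhb bzc buo opb
Hunk 2: at line 6 remove [ary,umhb] add [musjp,geb] -> 11 lines: staap yyh kzncr qjhr rscvh vbeyy musjp geb bzc buo opb
Hunk 3: at line 5 remove [musjp,geb,bzc] add [sjgio,iqtws,yeqa] -> 11 lines: staap yyh kzncr qjhr rscvh vbeyy sjgio iqtws yeqa buo opb
Hunk 4: at line 1 remove [yyh,kzncr] add [lblta] -> 10 lines: staap lblta qjhr rscvh vbeyy sjgio iqtws yeqa buo opb
Hunk 5: at line 3 remove [rscvh,vbeyy] add [qamb,yyec,isij] -> 11 lines: staap lblta qjhr qamb yyec isij sjgio iqtws yeqa buo opb
Hunk 6: at line 1 remove [qjhr,qamb] add [yep] -> 10 lines: staap lblta yep yyec isij sjgio iqtws yeqa buo opb
Hunk 7: at line 2 remove [yyec] add [yfr] -> 10 lines: staap lblta yep yfr isij sjgio iqtws yeqa buo opb
Final line 4: yfr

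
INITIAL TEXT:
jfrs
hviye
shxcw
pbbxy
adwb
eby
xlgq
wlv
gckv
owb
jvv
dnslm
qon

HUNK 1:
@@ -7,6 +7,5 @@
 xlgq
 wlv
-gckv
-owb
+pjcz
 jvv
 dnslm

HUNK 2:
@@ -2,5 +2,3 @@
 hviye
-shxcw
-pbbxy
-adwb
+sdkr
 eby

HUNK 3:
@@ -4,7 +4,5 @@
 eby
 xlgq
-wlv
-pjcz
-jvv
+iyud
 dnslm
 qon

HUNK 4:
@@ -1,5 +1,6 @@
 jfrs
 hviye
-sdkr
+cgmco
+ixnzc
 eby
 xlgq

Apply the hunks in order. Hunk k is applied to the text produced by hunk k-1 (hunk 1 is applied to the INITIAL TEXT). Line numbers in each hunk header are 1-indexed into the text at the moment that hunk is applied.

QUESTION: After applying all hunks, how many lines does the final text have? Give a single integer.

Answer: 9

Derivation:
Hunk 1: at line 7 remove [gckv,owb] add [pjcz] -> 12 lines: jfrs hviye shxcw pbbxy adwb eby xlgq wlv pjcz jvv dnslm qon
Hunk 2: at line 2 remove [shxcw,pbbxy,adwb] add [sdkr] -> 10 lines: jfrs hviye sdkr eby xlgq wlv pjcz jvv dnslm qon
Hunk 3: at line 4 remove [wlv,pjcz,jvv] add [iyud] -> 8 lines: jfrs hviye sdkr eby xlgq iyud dnslm qon
Hunk 4: at line 1 remove [sdkr] add [cgmco,ixnzc] -> 9 lines: jfrs hviye cgmco ixnzc eby xlgq iyud dnslm qon
Final line count: 9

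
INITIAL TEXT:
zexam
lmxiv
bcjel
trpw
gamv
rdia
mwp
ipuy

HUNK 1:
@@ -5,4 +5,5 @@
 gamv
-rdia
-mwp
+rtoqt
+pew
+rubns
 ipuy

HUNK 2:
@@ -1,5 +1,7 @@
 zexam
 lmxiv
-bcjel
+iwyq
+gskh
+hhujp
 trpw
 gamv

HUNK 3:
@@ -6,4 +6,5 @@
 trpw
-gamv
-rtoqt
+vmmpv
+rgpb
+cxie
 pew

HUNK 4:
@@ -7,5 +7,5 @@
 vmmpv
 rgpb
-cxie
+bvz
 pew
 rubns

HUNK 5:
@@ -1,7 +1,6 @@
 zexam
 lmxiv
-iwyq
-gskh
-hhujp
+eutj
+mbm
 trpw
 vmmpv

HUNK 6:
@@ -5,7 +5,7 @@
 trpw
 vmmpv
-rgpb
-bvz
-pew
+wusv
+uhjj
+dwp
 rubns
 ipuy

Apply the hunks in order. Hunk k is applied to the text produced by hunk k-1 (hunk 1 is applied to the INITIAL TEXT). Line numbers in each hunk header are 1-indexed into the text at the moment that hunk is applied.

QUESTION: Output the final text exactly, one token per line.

Hunk 1: at line 5 remove [rdia,mwp] add [rtoqt,pew,rubns] -> 9 lines: zexam lmxiv bcjel trpw gamv rtoqt pew rubns ipuy
Hunk 2: at line 1 remove [bcjel] add [iwyq,gskh,hhujp] -> 11 lines: zexam lmxiv iwyq gskh hhujp trpw gamv rtoqt pew rubns ipuy
Hunk 3: at line 6 remove [gamv,rtoqt] add [vmmpv,rgpb,cxie] -> 12 lines: zexam lmxiv iwyq gskh hhujp trpw vmmpv rgpb cxie pew rubns ipuy
Hunk 4: at line 7 remove [cxie] add [bvz] -> 12 lines: zexam lmxiv iwyq gskh hhujp trpw vmmpv rgpb bvz pew rubns ipuy
Hunk 5: at line 1 remove [iwyq,gskh,hhujp] add [eutj,mbm] -> 11 lines: zexam lmxiv eutj mbm trpw vmmpv rgpb bvz pew rubns ipuy
Hunk 6: at line 5 remove [rgpb,bvz,pew] add [wusv,uhjj,dwp] -> 11 lines: zexam lmxiv eutj mbm trpw vmmpv wusv uhjj dwp rubns ipuy

Answer: zexam
lmxiv
eutj
mbm
trpw
vmmpv
wusv
uhjj
dwp
rubns
ipuy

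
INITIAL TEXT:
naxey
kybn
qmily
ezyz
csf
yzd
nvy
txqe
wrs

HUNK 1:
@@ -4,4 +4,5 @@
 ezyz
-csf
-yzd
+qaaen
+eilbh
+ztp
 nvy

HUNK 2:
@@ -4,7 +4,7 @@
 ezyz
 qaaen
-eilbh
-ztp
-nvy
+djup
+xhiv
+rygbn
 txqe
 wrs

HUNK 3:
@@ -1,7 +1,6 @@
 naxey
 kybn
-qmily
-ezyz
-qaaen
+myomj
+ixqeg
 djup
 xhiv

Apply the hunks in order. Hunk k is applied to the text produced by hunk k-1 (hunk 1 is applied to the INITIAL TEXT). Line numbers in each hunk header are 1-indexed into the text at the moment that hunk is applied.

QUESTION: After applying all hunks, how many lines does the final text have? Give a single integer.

Answer: 9

Derivation:
Hunk 1: at line 4 remove [csf,yzd] add [qaaen,eilbh,ztp] -> 10 lines: naxey kybn qmily ezyz qaaen eilbh ztp nvy txqe wrs
Hunk 2: at line 4 remove [eilbh,ztp,nvy] add [djup,xhiv,rygbn] -> 10 lines: naxey kybn qmily ezyz qaaen djup xhiv rygbn txqe wrs
Hunk 3: at line 1 remove [qmily,ezyz,qaaen] add [myomj,ixqeg] -> 9 lines: naxey kybn myomj ixqeg djup xhiv rygbn txqe wrs
Final line count: 9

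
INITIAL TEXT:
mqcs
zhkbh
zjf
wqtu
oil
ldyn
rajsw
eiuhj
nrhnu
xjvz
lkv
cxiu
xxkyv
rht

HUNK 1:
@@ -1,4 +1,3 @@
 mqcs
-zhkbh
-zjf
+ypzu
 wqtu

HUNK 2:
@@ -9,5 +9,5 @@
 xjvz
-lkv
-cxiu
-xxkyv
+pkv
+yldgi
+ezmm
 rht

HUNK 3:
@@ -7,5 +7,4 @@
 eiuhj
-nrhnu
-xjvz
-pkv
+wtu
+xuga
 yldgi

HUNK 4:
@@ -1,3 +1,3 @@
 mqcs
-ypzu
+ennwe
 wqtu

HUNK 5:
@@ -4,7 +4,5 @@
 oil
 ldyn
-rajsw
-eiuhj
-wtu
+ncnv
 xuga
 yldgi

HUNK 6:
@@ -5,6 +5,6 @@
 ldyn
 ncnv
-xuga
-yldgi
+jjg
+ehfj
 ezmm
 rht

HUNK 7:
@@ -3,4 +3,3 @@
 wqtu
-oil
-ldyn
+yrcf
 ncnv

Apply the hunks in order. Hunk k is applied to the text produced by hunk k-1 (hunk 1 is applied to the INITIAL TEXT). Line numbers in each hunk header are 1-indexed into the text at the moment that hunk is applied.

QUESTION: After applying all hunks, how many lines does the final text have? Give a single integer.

Hunk 1: at line 1 remove [zhkbh,zjf] add [ypzu] -> 13 lines: mqcs ypzu wqtu oil ldyn rajsw eiuhj nrhnu xjvz lkv cxiu xxkyv rht
Hunk 2: at line 9 remove [lkv,cxiu,xxkyv] add [pkv,yldgi,ezmm] -> 13 lines: mqcs ypzu wqtu oil ldyn rajsw eiuhj nrhnu xjvz pkv yldgi ezmm rht
Hunk 3: at line 7 remove [nrhnu,xjvz,pkv] add [wtu,xuga] -> 12 lines: mqcs ypzu wqtu oil ldyn rajsw eiuhj wtu xuga yldgi ezmm rht
Hunk 4: at line 1 remove [ypzu] add [ennwe] -> 12 lines: mqcs ennwe wqtu oil ldyn rajsw eiuhj wtu xuga yldgi ezmm rht
Hunk 5: at line 4 remove [rajsw,eiuhj,wtu] add [ncnv] -> 10 lines: mqcs ennwe wqtu oil ldyn ncnv xuga yldgi ezmm rht
Hunk 6: at line 5 remove [xuga,yldgi] add [jjg,ehfj] -> 10 lines: mqcs ennwe wqtu oil ldyn ncnv jjg ehfj ezmm rht
Hunk 7: at line 3 remove [oil,ldyn] add [yrcf] -> 9 lines: mqcs ennwe wqtu yrcf ncnv jjg ehfj ezmm rht
Final line count: 9

Answer: 9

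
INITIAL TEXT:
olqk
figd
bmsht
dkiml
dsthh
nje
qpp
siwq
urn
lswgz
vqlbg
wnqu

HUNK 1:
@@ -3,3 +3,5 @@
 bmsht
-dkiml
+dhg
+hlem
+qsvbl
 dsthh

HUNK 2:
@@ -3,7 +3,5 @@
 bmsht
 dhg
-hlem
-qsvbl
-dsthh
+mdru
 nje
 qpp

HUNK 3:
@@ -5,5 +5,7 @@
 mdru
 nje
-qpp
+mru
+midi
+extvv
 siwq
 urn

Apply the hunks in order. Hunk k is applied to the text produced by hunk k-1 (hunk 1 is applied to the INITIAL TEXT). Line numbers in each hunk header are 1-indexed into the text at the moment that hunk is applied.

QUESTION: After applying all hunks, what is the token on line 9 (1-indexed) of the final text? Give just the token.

Hunk 1: at line 3 remove [dkiml] add [dhg,hlem,qsvbl] -> 14 lines: olqk figd bmsht dhg hlem qsvbl dsthh nje qpp siwq urn lswgz vqlbg wnqu
Hunk 2: at line 3 remove [hlem,qsvbl,dsthh] add [mdru] -> 12 lines: olqk figd bmsht dhg mdru nje qpp siwq urn lswgz vqlbg wnqu
Hunk 3: at line 5 remove [qpp] add [mru,midi,extvv] -> 14 lines: olqk figd bmsht dhg mdru nje mru midi extvv siwq urn lswgz vqlbg wnqu
Final line 9: extvv

Answer: extvv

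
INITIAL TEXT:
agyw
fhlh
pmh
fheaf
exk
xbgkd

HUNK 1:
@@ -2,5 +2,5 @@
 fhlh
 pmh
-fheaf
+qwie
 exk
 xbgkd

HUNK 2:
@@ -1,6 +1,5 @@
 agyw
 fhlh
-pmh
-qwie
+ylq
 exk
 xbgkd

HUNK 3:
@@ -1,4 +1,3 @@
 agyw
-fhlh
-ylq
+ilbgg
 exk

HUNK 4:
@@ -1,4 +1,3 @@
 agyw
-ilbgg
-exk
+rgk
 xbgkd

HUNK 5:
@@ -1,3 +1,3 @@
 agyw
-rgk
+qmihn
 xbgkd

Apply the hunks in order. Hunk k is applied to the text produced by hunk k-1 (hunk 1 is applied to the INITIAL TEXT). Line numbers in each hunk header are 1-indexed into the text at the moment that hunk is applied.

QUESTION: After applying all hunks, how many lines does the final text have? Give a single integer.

Hunk 1: at line 2 remove [fheaf] add [qwie] -> 6 lines: agyw fhlh pmh qwie exk xbgkd
Hunk 2: at line 1 remove [pmh,qwie] add [ylq] -> 5 lines: agyw fhlh ylq exk xbgkd
Hunk 3: at line 1 remove [fhlh,ylq] add [ilbgg] -> 4 lines: agyw ilbgg exk xbgkd
Hunk 4: at line 1 remove [ilbgg,exk] add [rgk] -> 3 lines: agyw rgk xbgkd
Hunk 5: at line 1 remove [rgk] add [qmihn] -> 3 lines: agyw qmihn xbgkd
Final line count: 3

Answer: 3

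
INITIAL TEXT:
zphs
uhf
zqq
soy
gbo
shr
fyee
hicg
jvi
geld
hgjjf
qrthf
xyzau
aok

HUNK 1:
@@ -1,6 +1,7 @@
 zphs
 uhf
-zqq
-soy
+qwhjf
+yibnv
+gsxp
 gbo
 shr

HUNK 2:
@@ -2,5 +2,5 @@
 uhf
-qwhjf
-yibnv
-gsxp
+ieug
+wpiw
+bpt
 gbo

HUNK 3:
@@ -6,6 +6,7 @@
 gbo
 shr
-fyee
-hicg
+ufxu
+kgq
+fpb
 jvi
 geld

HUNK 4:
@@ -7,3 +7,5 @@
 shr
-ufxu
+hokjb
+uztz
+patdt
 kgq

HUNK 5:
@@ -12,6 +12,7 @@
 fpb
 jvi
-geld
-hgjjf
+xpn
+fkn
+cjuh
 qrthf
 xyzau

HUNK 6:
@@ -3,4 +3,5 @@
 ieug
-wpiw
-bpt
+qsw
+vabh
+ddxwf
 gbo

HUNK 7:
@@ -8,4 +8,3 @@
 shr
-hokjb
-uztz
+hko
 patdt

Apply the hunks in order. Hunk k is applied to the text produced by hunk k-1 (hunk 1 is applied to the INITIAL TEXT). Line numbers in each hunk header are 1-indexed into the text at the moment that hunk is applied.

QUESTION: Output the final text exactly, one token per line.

Hunk 1: at line 1 remove [zqq,soy] add [qwhjf,yibnv,gsxp] -> 15 lines: zphs uhf qwhjf yibnv gsxp gbo shr fyee hicg jvi geld hgjjf qrthf xyzau aok
Hunk 2: at line 2 remove [qwhjf,yibnv,gsxp] add [ieug,wpiw,bpt] -> 15 lines: zphs uhf ieug wpiw bpt gbo shr fyee hicg jvi geld hgjjf qrthf xyzau aok
Hunk 3: at line 6 remove [fyee,hicg] add [ufxu,kgq,fpb] -> 16 lines: zphs uhf ieug wpiw bpt gbo shr ufxu kgq fpb jvi geld hgjjf qrthf xyzau aok
Hunk 4: at line 7 remove [ufxu] add [hokjb,uztz,patdt] -> 18 lines: zphs uhf ieug wpiw bpt gbo shr hokjb uztz patdt kgq fpb jvi geld hgjjf qrthf xyzau aok
Hunk 5: at line 12 remove [geld,hgjjf] add [xpn,fkn,cjuh] -> 19 lines: zphs uhf ieug wpiw bpt gbo shr hokjb uztz patdt kgq fpb jvi xpn fkn cjuh qrthf xyzau aok
Hunk 6: at line 3 remove [wpiw,bpt] add [qsw,vabh,ddxwf] -> 20 lines: zphs uhf ieug qsw vabh ddxwf gbo shr hokjb uztz patdt kgq fpb jvi xpn fkn cjuh qrthf xyzau aok
Hunk 7: at line 8 remove [hokjb,uztz] add [hko] -> 19 lines: zphs uhf ieug qsw vabh ddxwf gbo shr hko patdt kgq fpb jvi xpn fkn cjuh qrthf xyzau aok

Answer: zphs
uhf
ieug
qsw
vabh
ddxwf
gbo
shr
hko
patdt
kgq
fpb
jvi
xpn
fkn
cjuh
qrthf
xyzau
aok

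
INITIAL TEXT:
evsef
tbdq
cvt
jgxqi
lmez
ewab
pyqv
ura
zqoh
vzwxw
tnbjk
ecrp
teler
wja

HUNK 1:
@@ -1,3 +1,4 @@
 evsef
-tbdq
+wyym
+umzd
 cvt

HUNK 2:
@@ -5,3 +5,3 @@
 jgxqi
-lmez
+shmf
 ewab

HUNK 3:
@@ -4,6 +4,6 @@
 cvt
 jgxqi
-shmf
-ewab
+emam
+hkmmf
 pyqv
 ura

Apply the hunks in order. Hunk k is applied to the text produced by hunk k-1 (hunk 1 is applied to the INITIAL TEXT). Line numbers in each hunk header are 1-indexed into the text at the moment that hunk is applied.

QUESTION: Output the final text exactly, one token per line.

Answer: evsef
wyym
umzd
cvt
jgxqi
emam
hkmmf
pyqv
ura
zqoh
vzwxw
tnbjk
ecrp
teler
wja

Derivation:
Hunk 1: at line 1 remove [tbdq] add [wyym,umzd] -> 15 lines: evsef wyym umzd cvt jgxqi lmez ewab pyqv ura zqoh vzwxw tnbjk ecrp teler wja
Hunk 2: at line 5 remove [lmez] add [shmf] -> 15 lines: evsef wyym umzd cvt jgxqi shmf ewab pyqv ura zqoh vzwxw tnbjk ecrp teler wja
Hunk 3: at line 4 remove [shmf,ewab] add [emam,hkmmf] -> 15 lines: evsef wyym umzd cvt jgxqi emam hkmmf pyqv ura zqoh vzwxw tnbjk ecrp teler wja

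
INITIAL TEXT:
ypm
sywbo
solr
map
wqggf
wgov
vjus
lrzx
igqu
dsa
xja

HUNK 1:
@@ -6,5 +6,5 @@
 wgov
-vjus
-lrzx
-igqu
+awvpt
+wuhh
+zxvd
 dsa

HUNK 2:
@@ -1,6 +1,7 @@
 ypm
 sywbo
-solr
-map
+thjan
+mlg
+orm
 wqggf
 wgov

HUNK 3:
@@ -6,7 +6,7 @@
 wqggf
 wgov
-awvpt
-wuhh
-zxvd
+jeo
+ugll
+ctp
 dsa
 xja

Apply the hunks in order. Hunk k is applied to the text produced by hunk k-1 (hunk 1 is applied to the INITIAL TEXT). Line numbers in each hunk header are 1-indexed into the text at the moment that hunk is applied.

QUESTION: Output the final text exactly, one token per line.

Hunk 1: at line 6 remove [vjus,lrzx,igqu] add [awvpt,wuhh,zxvd] -> 11 lines: ypm sywbo solr map wqggf wgov awvpt wuhh zxvd dsa xja
Hunk 2: at line 1 remove [solr,map] add [thjan,mlg,orm] -> 12 lines: ypm sywbo thjan mlg orm wqggf wgov awvpt wuhh zxvd dsa xja
Hunk 3: at line 6 remove [awvpt,wuhh,zxvd] add [jeo,ugll,ctp] -> 12 lines: ypm sywbo thjan mlg orm wqggf wgov jeo ugll ctp dsa xja

Answer: ypm
sywbo
thjan
mlg
orm
wqggf
wgov
jeo
ugll
ctp
dsa
xja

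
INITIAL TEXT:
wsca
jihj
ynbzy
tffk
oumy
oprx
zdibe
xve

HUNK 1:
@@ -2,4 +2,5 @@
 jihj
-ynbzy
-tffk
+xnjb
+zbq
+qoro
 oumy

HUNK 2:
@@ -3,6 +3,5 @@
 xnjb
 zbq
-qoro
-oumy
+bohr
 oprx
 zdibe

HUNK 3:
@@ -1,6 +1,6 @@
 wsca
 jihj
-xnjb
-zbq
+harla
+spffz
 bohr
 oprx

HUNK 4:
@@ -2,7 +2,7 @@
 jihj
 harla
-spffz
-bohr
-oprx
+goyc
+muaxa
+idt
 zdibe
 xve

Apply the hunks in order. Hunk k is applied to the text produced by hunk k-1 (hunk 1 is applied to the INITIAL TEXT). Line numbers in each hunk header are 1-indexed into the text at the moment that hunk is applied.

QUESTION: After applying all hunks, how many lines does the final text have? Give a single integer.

Answer: 8

Derivation:
Hunk 1: at line 2 remove [ynbzy,tffk] add [xnjb,zbq,qoro] -> 9 lines: wsca jihj xnjb zbq qoro oumy oprx zdibe xve
Hunk 2: at line 3 remove [qoro,oumy] add [bohr] -> 8 lines: wsca jihj xnjb zbq bohr oprx zdibe xve
Hunk 3: at line 1 remove [xnjb,zbq] add [harla,spffz] -> 8 lines: wsca jihj harla spffz bohr oprx zdibe xve
Hunk 4: at line 2 remove [spffz,bohr,oprx] add [goyc,muaxa,idt] -> 8 lines: wsca jihj harla goyc muaxa idt zdibe xve
Final line count: 8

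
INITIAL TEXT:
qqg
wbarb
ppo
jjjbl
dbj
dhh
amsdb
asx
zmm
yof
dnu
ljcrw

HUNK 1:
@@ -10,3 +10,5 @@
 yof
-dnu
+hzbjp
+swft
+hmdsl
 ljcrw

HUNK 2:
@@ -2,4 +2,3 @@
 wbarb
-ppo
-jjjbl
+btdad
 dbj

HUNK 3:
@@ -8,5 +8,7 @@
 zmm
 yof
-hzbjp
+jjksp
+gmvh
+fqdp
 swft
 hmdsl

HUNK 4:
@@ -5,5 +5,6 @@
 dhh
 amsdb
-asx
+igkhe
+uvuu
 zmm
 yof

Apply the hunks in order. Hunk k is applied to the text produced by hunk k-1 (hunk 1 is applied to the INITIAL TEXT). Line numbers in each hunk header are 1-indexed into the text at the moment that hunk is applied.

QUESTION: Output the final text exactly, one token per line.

Answer: qqg
wbarb
btdad
dbj
dhh
amsdb
igkhe
uvuu
zmm
yof
jjksp
gmvh
fqdp
swft
hmdsl
ljcrw

Derivation:
Hunk 1: at line 10 remove [dnu] add [hzbjp,swft,hmdsl] -> 14 lines: qqg wbarb ppo jjjbl dbj dhh amsdb asx zmm yof hzbjp swft hmdsl ljcrw
Hunk 2: at line 2 remove [ppo,jjjbl] add [btdad] -> 13 lines: qqg wbarb btdad dbj dhh amsdb asx zmm yof hzbjp swft hmdsl ljcrw
Hunk 3: at line 8 remove [hzbjp] add [jjksp,gmvh,fqdp] -> 15 lines: qqg wbarb btdad dbj dhh amsdb asx zmm yof jjksp gmvh fqdp swft hmdsl ljcrw
Hunk 4: at line 5 remove [asx] add [igkhe,uvuu] -> 16 lines: qqg wbarb btdad dbj dhh amsdb igkhe uvuu zmm yof jjksp gmvh fqdp swft hmdsl ljcrw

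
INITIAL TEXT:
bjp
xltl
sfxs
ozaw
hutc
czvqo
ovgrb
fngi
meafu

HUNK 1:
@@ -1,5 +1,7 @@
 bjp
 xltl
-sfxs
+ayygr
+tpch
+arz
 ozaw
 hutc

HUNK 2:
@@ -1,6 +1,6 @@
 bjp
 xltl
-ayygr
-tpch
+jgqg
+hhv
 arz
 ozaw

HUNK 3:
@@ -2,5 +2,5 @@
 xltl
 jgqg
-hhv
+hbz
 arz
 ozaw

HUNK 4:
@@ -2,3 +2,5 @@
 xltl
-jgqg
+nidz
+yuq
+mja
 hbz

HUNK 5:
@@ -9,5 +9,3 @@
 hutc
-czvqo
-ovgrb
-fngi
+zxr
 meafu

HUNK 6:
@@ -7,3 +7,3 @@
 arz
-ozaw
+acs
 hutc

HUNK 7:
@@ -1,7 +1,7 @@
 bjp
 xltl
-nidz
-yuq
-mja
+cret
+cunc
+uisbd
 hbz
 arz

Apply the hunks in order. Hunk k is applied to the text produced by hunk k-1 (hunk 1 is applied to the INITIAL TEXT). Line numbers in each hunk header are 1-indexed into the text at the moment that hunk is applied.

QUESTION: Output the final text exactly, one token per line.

Answer: bjp
xltl
cret
cunc
uisbd
hbz
arz
acs
hutc
zxr
meafu

Derivation:
Hunk 1: at line 1 remove [sfxs] add [ayygr,tpch,arz] -> 11 lines: bjp xltl ayygr tpch arz ozaw hutc czvqo ovgrb fngi meafu
Hunk 2: at line 1 remove [ayygr,tpch] add [jgqg,hhv] -> 11 lines: bjp xltl jgqg hhv arz ozaw hutc czvqo ovgrb fngi meafu
Hunk 3: at line 2 remove [hhv] add [hbz] -> 11 lines: bjp xltl jgqg hbz arz ozaw hutc czvqo ovgrb fngi meafu
Hunk 4: at line 2 remove [jgqg] add [nidz,yuq,mja] -> 13 lines: bjp xltl nidz yuq mja hbz arz ozaw hutc czvqo ovgrb fngi meafu
Hunk 5: at line 9 remove [czvqo,ovgrb,fngi] add [zxr] -> 11 lines: bjp xltl nidz yuq mja hbz arz ozaw hutc zxr meafu
Hunk 6: at line 7 remove [ozaw] add [acs] -> 11 lines: bjp xltl nidz yuq mja hbz arz acs hutc zxr meafu
Hunk 7: at line 1 remove [nidz,yuq,mja] add [cret,cunc,uisbd] -> 11 lines: bjp xltl cret cunc uisbd hbz arz acs hutc zxr meafu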